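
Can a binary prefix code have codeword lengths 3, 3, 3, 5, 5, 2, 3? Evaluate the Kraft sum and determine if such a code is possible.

0.8125; yes

With common denominator 2^5 = 32: Σ 2^(−ℓᵢ) = 4/32 + 4/32 + 4/32 + 1/32 + 1/32 + 8/32 + 4/32 = 26/32 = 0.8125.
Kraft's inequality requires Σ ≤ 1; here Σ = 0.8125 ≤ 1, so such a prefix code exists.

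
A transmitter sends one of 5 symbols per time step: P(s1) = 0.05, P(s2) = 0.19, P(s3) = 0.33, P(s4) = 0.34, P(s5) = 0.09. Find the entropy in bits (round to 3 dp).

2.041 bits

H = −Σ pᵢ log₂ pᵢ.
−0.05·log₂(0.05) = 0.2161
−0.19·log₂(0.19) = 0.4552
−0.33·log₂(0.33) = 0.5278
−0.34·log₂(0.34) = 0.5292
−0.09·log₂(0.09) = 0.3127
Sum ≈ 2.0410 → 2.041 bits.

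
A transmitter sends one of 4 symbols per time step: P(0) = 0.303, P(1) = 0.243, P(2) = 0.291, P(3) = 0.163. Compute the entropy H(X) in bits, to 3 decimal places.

H = −Σ pᵢ log₂ pᵢ.
−0.303·log₂(0.303) = 0.5220
−0.243·log₂(0.243) = 0.4960
−0.291·log₂(0.291) = 0.5182
−0.163·log₂(0.163) = 0.4266
Sum ≈ 1.9627 → 1.963 bits.

1.963 bits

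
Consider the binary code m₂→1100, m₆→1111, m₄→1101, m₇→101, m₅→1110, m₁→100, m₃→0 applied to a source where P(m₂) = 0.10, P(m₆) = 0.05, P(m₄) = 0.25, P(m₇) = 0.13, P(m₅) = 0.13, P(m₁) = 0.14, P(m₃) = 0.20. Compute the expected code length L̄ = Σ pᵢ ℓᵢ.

L̄ = Σ pᵢ·ℓᵢ = 0.10·4 + 0.05·4 + 0.25·4 + 0.13·3 + 0.13·4 + 0.14·3 + 0.20·1 = 3.13 bits/symbol.

3.13 bits/symbol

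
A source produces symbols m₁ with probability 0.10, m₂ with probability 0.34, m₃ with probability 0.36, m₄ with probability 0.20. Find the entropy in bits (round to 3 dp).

H = −Σ pᵢ log₂ pᵢ.
−0.10·log₂(0.10) = 0.3322
−0.34·log₂(0.34) = 0.5292
−0.36·log₂(0.36) = 0.5306
−0.20·log₂(0.20) = 0.4644
Sum ≈ 1.8564 → 1.856 bits.

1.856 bits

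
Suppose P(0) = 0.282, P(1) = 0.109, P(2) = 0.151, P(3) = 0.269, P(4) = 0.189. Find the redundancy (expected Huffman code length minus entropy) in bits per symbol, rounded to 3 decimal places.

0.021 bits

Entropy H = −Σ p log₂ p ≈ 2.2392 bits.
Huffman merges: 109/1000+151/1000→13/50; 189/1000+13/50→449/1000; 269/1000+141/500→551/1000; 449/1000+551/1000→1. L = 113/50 ≈ 2.2600.
L − H = 2.2600 − 2.2392 = 0.021 bits.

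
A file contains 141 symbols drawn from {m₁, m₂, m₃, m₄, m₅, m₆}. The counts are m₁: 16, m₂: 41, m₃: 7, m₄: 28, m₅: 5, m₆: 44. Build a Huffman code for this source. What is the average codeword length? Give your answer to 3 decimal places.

Probabilities are the counts divided by 141.
Repeatedly combine the two least-probable nodes; the expected code length is the sum of the merged weights.
merge 5/141 + 7/141 → 4/47
merge 4/47 + 16/141 → 28/141
merge 28/141 + 28/141 → 56/141
merge 41/141 + 44/141 → 85/141
merge 56/141 + 85/141 → 1
L = 4/47 + 28/141 + 56/141 + 85/141 + 1 = 322/141 ≈ 2.284 bits/symbol.

2.284 bits/symbol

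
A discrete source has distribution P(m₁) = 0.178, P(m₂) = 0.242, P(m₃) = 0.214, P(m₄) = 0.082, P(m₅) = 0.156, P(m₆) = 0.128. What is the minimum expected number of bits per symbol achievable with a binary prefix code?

Repeatedly combine the two least-probable nodes; the expected code length is the sum of the merged weights.
merge 41/500 + 16/125 → 21/100
merge 39/250 + 89/500 → 167/500
merge 21/100 + 107/500 → 53/125
merge 121/500 + 167/500 → 72/125
merge 53/125 + 72/125 → 1
L = 21/100 + 167/500 + 53/125 + 72/125 + 1 = 318/125 = 2.544 bits/symbol.

2.544 bits/symbol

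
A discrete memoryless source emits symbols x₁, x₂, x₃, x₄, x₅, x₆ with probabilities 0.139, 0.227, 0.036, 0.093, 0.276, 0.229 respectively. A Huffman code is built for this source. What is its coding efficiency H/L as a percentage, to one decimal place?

Entropy H = −Σ p log₂ p ≈ 2.3722 bits.
Huffman merges: 9/250+93/1000→129/1000; 129/1000+139/1000→67/250; 227/1000+229/1000→57/125; 67/250+69/250→68/125; 57/125+68/125→1. L = 2397/1000 ≈ 2.3970.
Efficiency = H/L = 2.3722/2.3970 = 99.0%.

99.0%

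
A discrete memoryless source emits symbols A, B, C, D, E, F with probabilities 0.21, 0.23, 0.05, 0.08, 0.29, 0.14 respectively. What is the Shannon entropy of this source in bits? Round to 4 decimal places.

2.3831 bits

H = −Σ pᵢ log₂ pᵢ.
−0.21·log₂(0.21) = 0.4728
−0.23·log₂(0.23) = 0.4877
−0.05·log₂(0.05) = 0.2161
−0.08·log₂(0.08) = 0.2915
−0.29·log₂(0.29) = 0.5179
−0.14·log₂(0.14) = 0.3971
Sum ≈ 2.3831 → 2.3831 bits.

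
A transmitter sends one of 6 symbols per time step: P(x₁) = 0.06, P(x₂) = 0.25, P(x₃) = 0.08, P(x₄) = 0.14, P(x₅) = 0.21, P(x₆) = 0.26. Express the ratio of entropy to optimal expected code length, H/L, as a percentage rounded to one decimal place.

Entropy H = −Σ p log₂ p ≈ 2.4103 bits.
Huffman merges: 3/50+2/25→7/50; 7/50+7/50→7/25; 21/100+1/4→23/50; 13/50+7/25→27/50; 23/50+27/50→1. L = 121/50 ≈ 2.4200.
Efficiency = H/L = 2.4103/2.4200 = 99.6%.

99.6%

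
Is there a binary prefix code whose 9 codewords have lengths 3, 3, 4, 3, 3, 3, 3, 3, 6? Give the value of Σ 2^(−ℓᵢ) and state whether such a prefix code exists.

With common denominator 2^6 = 64: Σ 2^(−ℓᵢ) = 8/64 + 8/64 + 4/64 + 8/64 + 8/64 + 8/64 + 8/64 + 8/64 + 1/64 = 61/64 = 0.953125.
Kraft's inequality requires Σ ≤ 1; here Σ = 0.953125 ≤ 1, so such a prefix code exists.

0.953125; yes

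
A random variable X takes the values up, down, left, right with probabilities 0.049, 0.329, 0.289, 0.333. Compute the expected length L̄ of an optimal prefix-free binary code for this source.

2 bits/symbol

Repeatedly combine the two least-probable nodes; the expected code length is the sum of the merged weights.
merge 49/1000 + 289/1000 → 169/500
merge 329/1000 + 333/1000 → 331/500
merge 169/500 + 331/500 → 1
L = 169/500 + 331/500 + 1 = 2 bits/symbol.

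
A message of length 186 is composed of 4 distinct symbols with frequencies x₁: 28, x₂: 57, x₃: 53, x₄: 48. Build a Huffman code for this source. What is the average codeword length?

2 bits/symbol

Probabilities are the counts divided by 186.
Repeatedly combine the two least-probable nodes; the expected code length is the sum of the merged weights.
merge 14/93 + 8/31 → 38/93
merge 53/186 + 19/62 → 55/93
merge 38/93 + 55/93 → 1
L = 38/93 + 55/93 + 1 = 2 bits/symbol.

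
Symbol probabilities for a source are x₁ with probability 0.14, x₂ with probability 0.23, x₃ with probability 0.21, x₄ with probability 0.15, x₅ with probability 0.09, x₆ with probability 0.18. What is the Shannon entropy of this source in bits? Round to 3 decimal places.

H = −Σ pᵢ log₂ pᵢ.
−0.14·log₂(0.14) = 0.3971
−0.23·log₂(0.23) = 0.4877
−0.21·log₂(0.21) = 0.4728
−0.15·log₂(0.15) = 0.4105
−0.09·log₂(0.09) = 0.3127
−0.18·log₂(0.18) = 0.4453
Sum ≈ 2.5261 → 2.526 bits.

2.526 bits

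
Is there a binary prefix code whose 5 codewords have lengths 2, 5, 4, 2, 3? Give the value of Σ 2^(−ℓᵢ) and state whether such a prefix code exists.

0.71875; yes

With common denominator 2^5 = 32: Σ 2^(−ℓᵢ) = 8/32 + 1/32 + 2/32 + 8/32 + 4/32 = 23/32 = 0.71875.
Kraft's inequality requires Σ ≤ 1; here Σ = 0.71875 ≤ 1, so such a prefix code exists.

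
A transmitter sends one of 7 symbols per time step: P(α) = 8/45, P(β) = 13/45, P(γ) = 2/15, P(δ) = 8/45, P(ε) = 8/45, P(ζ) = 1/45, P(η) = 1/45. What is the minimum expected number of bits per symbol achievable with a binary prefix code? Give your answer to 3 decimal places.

2.578 bits/symbol

Repeatedly combine the two least-probable nodes; the expected code length is the sum of the merged weights.
merge 1/45 + 1/45 → 2/45
merge 2/45 + 2/15 → 8/45
merge 8/45 + 8/45 → 16/45
merge 8/45 + 8/45 → 16/45
merge 13/45 + 16/45 → 29/45
merge 16/45 + 29/45 → 1
L = 2/45 + 8/45 + 16/45 + 16/45 + 29/45 + 1 = 116/45 ≈ 2.578 bits/symbol.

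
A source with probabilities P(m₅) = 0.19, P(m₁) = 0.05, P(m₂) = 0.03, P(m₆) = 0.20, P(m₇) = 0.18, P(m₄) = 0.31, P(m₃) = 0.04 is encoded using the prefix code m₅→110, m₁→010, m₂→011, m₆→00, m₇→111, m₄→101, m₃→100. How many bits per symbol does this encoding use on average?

L̄ = Σ pᵢ·ℓᵢ = 0.19·3 + 0.05·3 + 0.03·3 + 0.20·2 + 0.18·3 + 0.31·3 + 0.04·3 = 2.8 bits/symbol.

2.8 bits/symbol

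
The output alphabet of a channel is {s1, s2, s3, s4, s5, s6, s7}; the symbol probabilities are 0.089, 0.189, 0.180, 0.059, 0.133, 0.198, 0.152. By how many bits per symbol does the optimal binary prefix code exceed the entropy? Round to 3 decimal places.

0.047 bits

Entropy H = −Σ p log₂ p ≈ 2.7139 bits.
Huffman merges: 59/1000+89/1000→37/250; 133/1000+37/250→281/1000; 19/125+9/50→83/250; 189/1000+99/500→387/1000; 281/1000+83/250→613/1000; 387/1000+613/1000→1. L = 2761/1000 ≈ 2.7610.
L − H = 2.7610 − 2.7139 = 0.047 bits.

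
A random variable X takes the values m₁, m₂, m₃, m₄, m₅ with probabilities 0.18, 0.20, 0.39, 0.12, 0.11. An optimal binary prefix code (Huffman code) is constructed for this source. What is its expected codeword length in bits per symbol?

Repeatedly combine the two least-probable nodes; the expected code length is the sum of the merged weights.
merge 11/100 + 3/25 → 23/100
merge 9/50 + 1/5 → 19/50
merge 23/100 + 19/50 → 61/100
merge 39/100 + 61/100 → 1
L = 23/100 + 19/50 + 61/100 + 1 = 111/50 = 2.22 bits/symbol.

2.22 bits/symbol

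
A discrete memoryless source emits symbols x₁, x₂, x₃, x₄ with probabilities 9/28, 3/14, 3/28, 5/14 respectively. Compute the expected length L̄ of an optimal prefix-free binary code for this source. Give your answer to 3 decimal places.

1.964 bits/symbol

Repeatedly combine the two least-probable nodes; the expected code length is the sum of the merged weights.
merge 3/28 + 3/14 → 9/28
merge 9/28 + 9/28 → 9/14
merge 5/14 + 9/14 → 1
L = 9/28 + 9/14 + 1 = 55/28 ≈ 1.964 bits/symbol.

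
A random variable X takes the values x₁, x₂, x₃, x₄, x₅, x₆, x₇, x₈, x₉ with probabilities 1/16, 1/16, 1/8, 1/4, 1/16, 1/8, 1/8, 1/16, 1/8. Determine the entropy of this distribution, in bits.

Each probability is a power of 1/2, so log₂(1/p) is an integer.
H = Σ p·log₂(1/p) = 1/16·4 + 1/16·4 + 1/8·3 + 1/4·2 + 1/16·4 + 1/8·3 + 1/8·3 + 1/16·4 + 1/8·3 = 3 bits.

3 bits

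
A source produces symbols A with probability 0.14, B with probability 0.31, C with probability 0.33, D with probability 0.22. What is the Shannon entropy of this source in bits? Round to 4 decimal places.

1.9293 bits

H = −Σ pᵢ log₂ pᵢ.
−0.14·log₂(0.14) = 0.3971
−0.31·log₂(0.31) = 0.5238
−0.33·log₂(0.33) = 0.5278
−0.22·log₂(0.22) = 0.4806
Sum ≈ 1.9293 → 1.9293 bits.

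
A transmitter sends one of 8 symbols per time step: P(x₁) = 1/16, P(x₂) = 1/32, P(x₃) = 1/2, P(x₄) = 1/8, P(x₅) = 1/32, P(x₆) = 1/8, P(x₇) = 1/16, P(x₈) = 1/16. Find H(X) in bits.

2.3125 bits

Each probability is a power of 1/2, so log₂(1/p) is an integer.
H = Σ p·log₂(1/p) = 1/16·4 + 1/32·5 + 1/2·1 + 1/8·3 + 1/32·5 + 1/8·3 + 1/16·4 + 1/16·4 = 2.3125 bits.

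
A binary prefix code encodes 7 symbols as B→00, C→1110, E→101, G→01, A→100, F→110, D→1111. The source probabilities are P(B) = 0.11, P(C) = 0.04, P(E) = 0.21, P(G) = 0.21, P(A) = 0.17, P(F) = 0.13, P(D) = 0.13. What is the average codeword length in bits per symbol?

L̄ = Σ pᵢ·ℓᵢ = 0.11·2 + 0.04·4 + 0.21·3 + 0.21·2 + 0.17·3 + 0.13·3 + 0.13·4 = 2.85 bits/symbol.

2.85 bits/symbol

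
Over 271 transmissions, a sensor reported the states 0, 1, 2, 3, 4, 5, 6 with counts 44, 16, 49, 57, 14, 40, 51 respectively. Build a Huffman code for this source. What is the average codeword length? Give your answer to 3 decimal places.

2.712 bits/symbol

Probabilities are the counts divided by 271.
Repeatedly combine the two least-probable nodes; the expected code length is the sum of the merged weights.
merge 14/271 + 16/271 → 30/271
merge 30/271 + 40/271 → 70/271
merge 44/271 + 49/271 → 93/271
merge 51/271 + 57/271 → 108/271
merge 70/271 + 93/271 → 163/271
merge 108/271 + 163/271 → 1
L = 30/271 + 70/271 + 93/271 + 108/271 + 163/271 + 1 = 735/271 ≈ 2.712 bits/symbol.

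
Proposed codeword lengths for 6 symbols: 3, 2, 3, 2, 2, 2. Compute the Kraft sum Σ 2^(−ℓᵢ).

1.25

With common denominator 2^3 = 8: Σ 2^(−ℓᵢ) = 1/8 + 2/8 + 1/8 + 2/8 + 2/8 + 2/8 = 10/8 = 1.25.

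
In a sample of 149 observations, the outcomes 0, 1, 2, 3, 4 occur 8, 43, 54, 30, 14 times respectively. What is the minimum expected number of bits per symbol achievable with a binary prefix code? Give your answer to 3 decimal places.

Probabilities are the counts divided by 149.
Repeatedly combine the two least-probable nodes; the expected code length is the sum of the merged weights.
merge 8/149 + 14/149 → 22/149
merge 22/149 + 30/149 → 52/149
merge 43/149 + 52/149 → 95/149
merge 54/149 + 95/149 → 1
L = 22/149 + 52/149 + 95/149 + 1 = 318/149 ≈ 2.134 bits/symbol.

2.134 bits/symbol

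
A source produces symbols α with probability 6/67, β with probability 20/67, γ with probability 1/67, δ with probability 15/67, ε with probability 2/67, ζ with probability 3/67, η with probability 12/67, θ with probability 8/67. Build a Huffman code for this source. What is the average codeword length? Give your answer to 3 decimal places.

2.612 bits/symbol

Repeatedly combine the two least-probable nodes; the expected code length is the sum of the merged weights.
merge 1/67 + 2/67 → 3/67
merge 3/67 + 3/67 → 6/67
merge 6/67 + 6/67 → 12/67
merge 8/67 + 12/67 → 20/67
merge 12/67 + 15/67 → 27/67
merge 20/67 + 20/67 → 40/67
merge 27/67 + 40/67 → 1
L = 3/67 + 6/67 + 12/67 + 20/67 + 27/67 + 40/67 + 1 = 175/67 ≈ 2.612 bits/symbol.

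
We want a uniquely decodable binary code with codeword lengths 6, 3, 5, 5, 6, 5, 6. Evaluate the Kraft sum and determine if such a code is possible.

0.265625; yes

With common denominator 2^6 = 64: Σ 2^(−ℓᵢ) = 1/64 + 8/64 + 2/64 + 2/64 + 1/64 + 2/64 + 1/64 = 17/64 = 0.265625.
Kraft's inequality requires Σ ≤ 1; here Σ = 0.265625 ≤ 1, so such a prefix code exists.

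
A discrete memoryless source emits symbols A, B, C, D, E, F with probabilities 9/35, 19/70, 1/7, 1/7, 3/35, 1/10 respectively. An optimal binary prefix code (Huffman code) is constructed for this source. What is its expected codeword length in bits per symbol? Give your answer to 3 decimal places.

Repeatedly combine the two least-probable nodes; the expected code length is the sum of the merged weights.
merge 3/35 + 1/10 → 13/70
merge 1/7 + 1/7 → 2/7
merge 13/70 + 9/35 → 31/70
merge 19/70 + 2/7 → 39/70
merge 31/70 + 39/70 → 1
L = 13/70 + 2/7 + 31/70 + 39/70 + 1 = 173/70 ≈ 2.471 bits/symbol.

2.471 bits/symbol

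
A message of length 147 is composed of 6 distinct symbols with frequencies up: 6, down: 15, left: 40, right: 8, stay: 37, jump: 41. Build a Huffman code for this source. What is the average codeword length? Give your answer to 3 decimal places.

2.293 bits/symbol

Probabilities are the counts divided by 147.
Repeatedly combine the two least-probable nodes; the expected code length is the sum of the merged weights.
merge 2/49 + 8/147 → 2/21
merge 2/21 + 5/49 → 29/147
merge 29/147 + 37/147 → 22/49
merge 40/147 + 41/147 → 27/49
merge 22/49 + 27/49 → 1
L = 2/21 + 29/147 + 22/49 + 27/49 + 1 = 337/147 ≈ 2.293 bits/symbol.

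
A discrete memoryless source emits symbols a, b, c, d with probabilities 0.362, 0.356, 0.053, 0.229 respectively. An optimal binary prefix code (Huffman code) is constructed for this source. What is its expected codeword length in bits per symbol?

Repeatedly combine the two least-probable nodes; the expected code length is the sum of the merged weights.
merge 53/1000 + 229/1000 → 141/500
merge 141/500 + 89/250 → 319/500
merge 181/500 + 319/500 → 1
L = 141/500 + 319/500 + 1 = 48/25 = 1.92 bits/symbol.

1.92 bits/symbol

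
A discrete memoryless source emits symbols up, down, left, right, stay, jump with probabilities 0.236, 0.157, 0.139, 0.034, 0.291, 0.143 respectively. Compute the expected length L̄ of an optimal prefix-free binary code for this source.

2.473 bits/symbol

Repeatedly combine the two least-probable nodes; the expected code length is the sum of the merged weights.
merge 17/500 + 139/1000 → 173/1000
merge 143/1000 + 157/1000 → 3/10
merge 173/1000 + 59/250 → 409/1000
merge 291/1000 + 3/10 → 591/1000
merge 409/1000 + 591/1000 → 1
L = 173/1000 + 3/10 + 409/1000 + 591/1000 + 1 = 2473/1000 = 2.473 bits/symbol.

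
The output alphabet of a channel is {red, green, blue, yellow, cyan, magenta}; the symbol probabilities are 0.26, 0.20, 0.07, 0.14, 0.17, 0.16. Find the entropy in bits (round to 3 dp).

H = −Σ pᵢ log₂ pᵢ.
−0.26·log₂(0.26) = 0.5053
−0.20·log₂(0.20) = 0.4644
−0.07·log₂(0.07) = 0.2686
−0.14·log₂(0.14) = 0.3971
−0.17·log₂(0.17) = 0.4346
−0.16·log₂(0.16) = 0.4230
Sum ≈ 2.4929 → 2.493 bits.

2.493 bits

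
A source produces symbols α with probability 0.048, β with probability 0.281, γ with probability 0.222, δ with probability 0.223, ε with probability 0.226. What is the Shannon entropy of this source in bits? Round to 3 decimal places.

H = −Σ pᵢ log₂ pᵢ.
−0.048·log₂(0.048) = 0.2103
−0.281·log₂(0.281) = 0.5146
−0.222·log₂(0.222) = 0.4820
−0.223·log₂(0.223) = 0.4828
−0.226·log₂(0.226) = 0.4849
Sum ≈ 2.1746 → 2.175 bits.

2.175 bits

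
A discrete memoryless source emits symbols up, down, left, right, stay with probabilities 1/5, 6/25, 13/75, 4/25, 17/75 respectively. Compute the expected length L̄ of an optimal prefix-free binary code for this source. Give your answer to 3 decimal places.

Repeatedly combine the two least-probable nodes; the expected code length is the sum of the merged weights.
merge 4/25 + 13/75 → 1/3
merge 1/5 + 17/75 → 32/75
merge 6/25 + 1/3 → 43/75
merge 32/75 + 43/75 → 1
L = 1/3 + 32/75 + 43/75 + 1 = 7/3 ≈ 2.333 bits/symbol.

2.333 bits/symbol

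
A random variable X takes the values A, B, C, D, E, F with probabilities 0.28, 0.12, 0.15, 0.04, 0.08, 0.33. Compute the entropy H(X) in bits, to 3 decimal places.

2.297 bits

H = −Σ pᵢ log₂ pᵢ.
−0.28·log₂(0.28) = 0.5142
−0.12·log₂(0.12) = 0.3671
−0.15·log₂(0.15) = 0.4105
−0.04·log₂(0.04) = 0.1858
−0.08·log₂(0.08) = 0.2915
−0.33·log₂(0.33) = 0.5278
Sum ≈ 2.2969 → 2.297 bits.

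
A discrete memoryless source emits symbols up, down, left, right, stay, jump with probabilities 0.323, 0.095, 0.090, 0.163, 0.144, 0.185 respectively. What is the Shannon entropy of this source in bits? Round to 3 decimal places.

H = −Σ pᵢ log₂ pᵢ.
−0.323·log₂(0.323) = 0.5266
−0.095·log₂(0.095) = 0.3226
−0.090·log₂(0.090) = 0.3127
−0.163·log₂(0.163) = 0.4266
−0.144·log₂(0.144) = 0.4026
−0.185·log₂(0.185) = 0.4504
Sum ≈ 2.4414 → 2.441 bits.

2.441 bits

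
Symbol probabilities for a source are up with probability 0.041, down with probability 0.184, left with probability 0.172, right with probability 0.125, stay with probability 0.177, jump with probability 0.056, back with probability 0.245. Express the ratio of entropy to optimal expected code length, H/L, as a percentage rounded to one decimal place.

98.3%

Entropy H = −Σ p log₂ p ≈ 2.6223 bits.
Huffman merges: 41/1000+7/125→97/1000; 97/1000+1/8→111/500; 43/250+177/1000→349/1000; 23/125+111/500→203/500; 49/200+349/1000→297/500; 203/500+297/500→1. L = 667/250 ≈ 2.6680.
Efficiency = H/L = 2.6223/2.6680 = 98.3%.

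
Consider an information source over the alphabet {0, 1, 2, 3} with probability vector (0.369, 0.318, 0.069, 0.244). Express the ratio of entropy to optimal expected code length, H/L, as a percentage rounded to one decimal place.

Entropy H = −Σ p log₂ p ≈ 1.8191 bits.
Huffman merges: 69/1000+61/250→313/1000; 313/1000+159/500→631/1000; 369/1000+631/1000→1. L = 243/125 ≈ 1.9440.
Efficiency = H/L = 1.8191/1.9440 = 93.6%.

93.6%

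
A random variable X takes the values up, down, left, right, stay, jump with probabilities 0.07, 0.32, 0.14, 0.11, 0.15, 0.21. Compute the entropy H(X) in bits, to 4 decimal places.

H = −Σ pᵢ log₂ pᵢ.
−0.07·log₂(0.07) = 0.2686
−0.32·log₂(0.32) = 0.5260
−0.14·log₂(0.14) = 0.3971
−0.11·log₂(0.11) = 0.3503
−0.15·log₂(0.15) = 0.4105
−0.21·log₂(0.21) = 0.4728
Sum ≈ 2.4254 → 2.4254 bits.

2.4254 bits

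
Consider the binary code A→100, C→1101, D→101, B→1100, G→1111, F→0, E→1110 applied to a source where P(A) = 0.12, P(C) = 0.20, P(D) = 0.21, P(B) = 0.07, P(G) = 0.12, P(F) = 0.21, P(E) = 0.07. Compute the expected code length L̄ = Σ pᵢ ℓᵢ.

L̄ = Σ pᵢ·ℓᵢ = 0.12·3 + 0.20·4 + 0.21·3 + 0.07·4 + 0.12·4 + 0.21·1 + 0.07·4 = 3.04 bits/symbol.

3.04 bits/symbol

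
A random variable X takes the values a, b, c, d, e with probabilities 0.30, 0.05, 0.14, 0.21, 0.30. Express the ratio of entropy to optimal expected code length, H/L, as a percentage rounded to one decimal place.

Entropy H = −Σ p log₂ p ≈ 2.1282 bits.
Huffman merges: 1/20+7/50→19/100; 19/100+21/100→2/5; 3/10+3/10→3/5; 2/5+3/5→1. L = 219/100 ≈ 2.1900.
Efficiency = H/L = 2.1282/2.1900 = 97.2%.

97.2%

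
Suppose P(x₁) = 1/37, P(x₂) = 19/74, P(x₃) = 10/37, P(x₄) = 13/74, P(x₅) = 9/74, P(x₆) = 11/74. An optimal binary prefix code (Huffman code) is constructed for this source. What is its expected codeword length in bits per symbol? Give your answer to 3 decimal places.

2.446 bits/symbol

Repeatedly combine the two least-probable nodes; the expected code length is the sum of the merged weights.
merge 1/37 + 9/74 → 11/74
merge 11/74 + 11/74 → 11/37
merge 13/74 + 19/74 → 16/37
merge 10/37 + 11/37 → 21/37
merge 16/37 + 21/37 → 1
L = 11/74 + 11/37 + 16/37 + 21/37 + 1 = 181/74 ≈ 2.446 bits/symbol.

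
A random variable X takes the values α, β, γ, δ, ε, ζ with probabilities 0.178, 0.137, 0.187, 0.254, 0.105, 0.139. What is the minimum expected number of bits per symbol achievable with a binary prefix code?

2.559 bits/symbol

Repeatedly combine the two least-probable nodes; the expected code length is the sum of the merged weights.
merge 21/200 + 137/1000 → 121/500
merge 139/1000 + 89/500 → 317/1000
merge 187/1000 + 121/500 → 429/1000
merge 127/500 + 317/1000 → 571/1000
merge 429/1000 + 571/1000 → 1
L = 121/500 + 317/1000 + 429/1000 + 571/1000 + 1 = 2559/1000 = 2.559 bits/symbol.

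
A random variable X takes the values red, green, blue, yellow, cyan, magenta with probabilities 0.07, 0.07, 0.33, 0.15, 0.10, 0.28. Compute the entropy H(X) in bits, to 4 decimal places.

2.3219 bits

H = −Σ pᵢ log₂ pᵢ.
−0.07·log₂(0.07) = 0.2686
−0.07·log₂(0.07) = 0.2686
−0.33·log₂(0.33) = 0.5278
−0.15·log₂(0.15) = 0.4105
−0.10·log₂(0.10) = 0.3322
−0.28·log₂(0.28) = 0.5142
Sum ≈ 2.3219 → 2.3219 bits.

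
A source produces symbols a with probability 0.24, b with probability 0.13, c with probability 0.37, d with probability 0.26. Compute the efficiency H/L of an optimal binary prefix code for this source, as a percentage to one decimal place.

95.6%

Entropy H = −Σ p log₂ p ≈ 1.9128 bits.
Huffman merges: 13/100+6/25→37/100; 13/50+37/100→63/100; 37/100+63/100→1. L = 2 ≈ 2.0000.
Efficiency = H/L = 1.9128/2.0000 = 95.6%.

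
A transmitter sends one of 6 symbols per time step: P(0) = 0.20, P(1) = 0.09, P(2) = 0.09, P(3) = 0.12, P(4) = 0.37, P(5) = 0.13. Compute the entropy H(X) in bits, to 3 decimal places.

2.370 bits

H = −Σ pᵢ log₂ pᵢ.
−0.20·log₂(0.20) = 0.4644
−0.09·log₂(0.09) = 0.3127
−0.09·log₂(0.09) = 0.3127
−0.12·log₂(0.12) = 0.3671
−0.37·log₂(0.37) = 0.5307
−0.13·log₂(0.13) = 0.3826
Sum ≈ 2.3701 → 2.370 bits.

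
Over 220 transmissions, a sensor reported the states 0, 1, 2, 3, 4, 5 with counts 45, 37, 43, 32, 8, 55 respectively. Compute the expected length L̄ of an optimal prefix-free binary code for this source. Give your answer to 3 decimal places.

Probabilities are the counts divided by 220.
Repeatedly combine the two least-probable nodes; the expected code length is the sum of the merged weights.
merge 2/55 + 8/55 → 2/11
merge 37/220 + 2/11 → 7/20
merge 43/220 + 9/44 → 2/5
merge 1/4 + 7/20 → 3/5
merge 2/5 + 3/5 → 1
L = 2/11 + 7/20 + 2/5 + 3/5 + 1 = 557/220 ≈ 2.532 bits/symbol.

2.532 bits/symbol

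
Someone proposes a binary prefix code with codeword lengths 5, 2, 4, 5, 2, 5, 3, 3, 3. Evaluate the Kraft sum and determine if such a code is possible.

With common denominator 2^5 = 32: Σ 2^(−ℓᵢ) = 1/32 + 8/32 + 2/32 + 1/32 + 8/32 + 1/32 + 4/32 + 4/32 + 4/32 = 33/32 = 1.03125.
Kraft's inequality requires Σ ≤ 1; here Σ = 1.03125 > 1, so no such prefix code exists.

1.03125; no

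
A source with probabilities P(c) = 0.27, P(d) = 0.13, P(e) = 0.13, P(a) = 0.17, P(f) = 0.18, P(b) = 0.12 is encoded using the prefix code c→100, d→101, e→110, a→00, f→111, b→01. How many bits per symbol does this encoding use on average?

2.71 bits/symbol

L̄ = Σ pᵢ·ℓᵢ = 0.27·3 + 0.13·3 + 0.13·3 + 0.17·2 + 0.18·3 + 0.12·2 = 2.71 bits/symbol.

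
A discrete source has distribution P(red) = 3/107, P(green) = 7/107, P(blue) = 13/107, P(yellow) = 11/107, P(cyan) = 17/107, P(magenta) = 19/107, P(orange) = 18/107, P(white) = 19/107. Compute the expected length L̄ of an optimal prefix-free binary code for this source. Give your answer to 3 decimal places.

Repeatedly combine the two least-probable nodes; the expected code length is the sum of the merged weights.
merge 3/107 + 7/107 → 10/107
merge 10/107 + 11/107 → 21/107
merge 13/107 + 17/107 → 30/107
merge 18/107 + 19/107 → 37/107
merge 19/107 + 21/107 → 40/107
merge 30/107 + 37/107 → 67/107
merge 40/107 + 67/107 → 1
L = 10/107 + 21/107 + 30/107 + 37/107 + 40/107 + 67/107 + 1 = 312/107 ≈ 2.916 bits/symbol.

2.916 bits/symbol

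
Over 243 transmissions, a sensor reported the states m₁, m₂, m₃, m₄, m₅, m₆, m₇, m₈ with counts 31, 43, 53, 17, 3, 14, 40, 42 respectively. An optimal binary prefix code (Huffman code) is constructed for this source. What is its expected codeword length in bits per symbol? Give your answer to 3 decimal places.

Probabilities are the counts divided by 243.
Repeatedly combine the two least-probable nodes; the expected code length is the sum of the merged weights.
merge 1/81 + 14/243 → 17/243
merge 17/243 + 17/243 → 34/243
merge 31/243 + 34/243 → 65/243
merge 40/243 + 14/81 → 82/243
merge 43/243 + 53/243 → 32/81
merge 65/243 + 82/243 → 49/81
merge 32/81 + 49/81 → 1
L = 17/243 + 34/243 + 65/243 + 82/243 + 32/81 + 49/81 + 1 = 76/27 ≈ 2.815 bits/symbol.

2.815 bits/symbol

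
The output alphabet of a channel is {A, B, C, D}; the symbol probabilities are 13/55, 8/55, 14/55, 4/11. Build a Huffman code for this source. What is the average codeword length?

Repeatedly combine the two least-probable nodes; the expected code length is the sum of the merged weights.
merge 8/55 + 13/55 → 21/55
merge 14/55 + 4/11 → 34/55
merge 21/55 + 34/55 → 1
L = 21/55 + 34/55 + 1 = 2 bits/symbol.

2 bits/symbol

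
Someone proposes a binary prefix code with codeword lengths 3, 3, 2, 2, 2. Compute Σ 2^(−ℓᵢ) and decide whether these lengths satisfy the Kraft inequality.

With common denominator 2^3 = 8: Σ 2^(−ℓᵢ) = 1/8 + 1/8 + 2/8 + 2/8 + 2/8 = 8/8 = 1.
Kraft's inequality requires Σ ≤ 1; here Σ = 1 ≤ 1, so such a prefix code exists.

1; yes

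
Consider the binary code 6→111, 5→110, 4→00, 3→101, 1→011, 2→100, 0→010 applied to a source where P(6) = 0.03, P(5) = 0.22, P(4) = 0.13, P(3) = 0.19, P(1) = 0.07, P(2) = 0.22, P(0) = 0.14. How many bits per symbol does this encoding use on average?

L̄ = Σ pᵢ·ℓᵢ = 0.03·3 + 0.22·3 + 0.13·2 + 0.19·3 + 0.07·3 + 0.22·3 + 0.14·3 = 2.87 bits/symbol.

2.87 bits/symbol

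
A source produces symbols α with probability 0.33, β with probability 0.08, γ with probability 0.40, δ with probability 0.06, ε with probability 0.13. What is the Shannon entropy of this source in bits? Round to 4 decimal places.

1.9743 bits

H = −Σ pᵢ log₂ pᵢ.
−0.33·log₂(0.33) = 0.5278
−0.08·log₂(0.08) = 0.2915
−0.40·log₂(0.40) = 0.5288
−0.06·log₂(0.06) = 0.2435
−0.13·log₂(0.13) = 0.3826
Sum ≈ 1.9743 → 1.9743 bits.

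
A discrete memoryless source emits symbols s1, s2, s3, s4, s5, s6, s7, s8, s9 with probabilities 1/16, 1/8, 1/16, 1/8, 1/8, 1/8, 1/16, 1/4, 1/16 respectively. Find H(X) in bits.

3 bits

Each probability is a power of 1/2, so log₂(1/p) is an integer.
H = Σ p·log₂(1/p) = 1/16·4 + 1/8·3 + 1/16·4 + 1/8·3 + 1/8·3 + 1/8·3 + 1/16·4 + 1/4·2 + 1/16·4 = 3 bits.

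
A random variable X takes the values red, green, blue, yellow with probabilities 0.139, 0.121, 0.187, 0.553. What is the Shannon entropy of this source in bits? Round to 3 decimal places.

1.689 bits

H = −Σ pᵢ log₂ pᵢ.
−0.139·log₂(0.139) = 0.3957
−0.121·log₂(0.121) = 0.3687
−0.187·log₂(0.187) = 0.4523
−0.553·log₂(0.553) = 0.4726
Sum ≈ 1.6893 → 1.689 bits.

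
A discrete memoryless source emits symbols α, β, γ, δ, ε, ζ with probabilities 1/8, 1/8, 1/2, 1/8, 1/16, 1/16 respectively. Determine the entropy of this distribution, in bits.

2.125 bits

Each probability is a power of 1/2, so log₂(1/p) is an integer.
H = Σ p·log₂(1/p) = 1/8·3 + 1/8·3 + 1/2·1 + 1/8·3 + 1/16·4 + 1/16·4 = 2.125 bits.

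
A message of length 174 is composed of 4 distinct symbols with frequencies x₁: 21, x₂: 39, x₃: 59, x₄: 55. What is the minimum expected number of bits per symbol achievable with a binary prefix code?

Probabilities are the counts divided by 174.
Repeatedly combine the two least-probable nodes; the expected code length is the sum of the merged weights.
merge 7/58 + 13/58 → 10/29
merge 55/174 + 59/174 → 19/29
merge 10/29 + 19/29 → 1
L = 10/29 + 19/29 + 1 = 2 bits/symbol.

2 bits/symbol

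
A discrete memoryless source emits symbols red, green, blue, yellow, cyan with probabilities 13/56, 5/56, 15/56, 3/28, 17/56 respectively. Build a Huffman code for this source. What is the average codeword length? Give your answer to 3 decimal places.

Repeatedly combine the two least-probable nodes; the expected code length is the sum of the merged weights.
merge 5/56 + 3/28 → 11/56
merge 11/56 + 13/56 → 3/7
merge 15/56 + 17/56 → 4/7
merge 3/7 + 4/7 → 1
L = 11/56 + 3/7 + 4/7 + 1 = 123/56 ≈ 2.196 bits/symbol.

2.196 bits/symbol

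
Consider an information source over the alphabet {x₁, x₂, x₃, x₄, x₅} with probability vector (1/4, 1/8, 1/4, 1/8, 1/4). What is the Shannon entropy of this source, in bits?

Each probability is a power of 1/2, so log₂(1/p) is an integer.
H = Σ p·log₂(1/p) = 1/4·2 + 1/8·3 + 1/4·2 + 1/8·3 + 1/4·2 = 2.25 bits.

2.25 bits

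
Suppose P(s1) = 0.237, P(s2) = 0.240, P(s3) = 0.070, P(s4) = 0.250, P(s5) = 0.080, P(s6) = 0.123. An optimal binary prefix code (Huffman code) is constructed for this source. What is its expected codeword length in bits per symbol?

Repeatedly combine the two least-probable nodes; the expected code length is the sum of the merged weights.
merge 7/100 + 2/25 → 3/20
merge 123/1000 + 3/20 → 273/1000
merge 237/1000 + 6/25 → 477/1000
merge 1/4 + 273/1000 → 523/1000
merge 477/1000 + 523/1000 → 1
L = 3/20 + 273/1000 + 477/1000 + 523/1000 + 1 = 2423/1000 = 2.423 bits/symbol.

2.423 bits/symbol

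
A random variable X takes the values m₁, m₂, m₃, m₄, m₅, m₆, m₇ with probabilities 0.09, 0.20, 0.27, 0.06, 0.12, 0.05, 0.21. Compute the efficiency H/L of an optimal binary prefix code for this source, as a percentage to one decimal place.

98.3%

Entropy H = −Σ p log₂ p ≈ 2.5866 bits.
Huffman merges: 1/20+3/50→11/100; 9/100+11/100→1/5; 3/25+1/5→8/25; 1/5+21/100→41/100; 27/100+8/25→59/100; 41/100+59/100→1. L = 263/100 ≈ 2.6300.
Efficiency = H/L = 2.5866/2.6300 = 98.3%.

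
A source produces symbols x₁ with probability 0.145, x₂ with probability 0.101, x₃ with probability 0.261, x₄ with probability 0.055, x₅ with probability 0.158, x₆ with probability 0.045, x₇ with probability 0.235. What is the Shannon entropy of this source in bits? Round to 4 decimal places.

2.5868 bits

H = −Σ pᵢ log₂ pᵢ.
−0.145·log₂(0.145) = 0.4040
−0.101·log₂(0.101) = 0.3341
−0.261·log₂(0.261) = 0.5058
−0.055·log₂(0.055) = 0.2301
−0.158·log₂(0.158) = 0.4206
−0.045·log₂(0.045) = 0.2013
−0.235·log₂(0.235) = 0.4910
Sum ≈ 2.5868 → 2.5868 bits.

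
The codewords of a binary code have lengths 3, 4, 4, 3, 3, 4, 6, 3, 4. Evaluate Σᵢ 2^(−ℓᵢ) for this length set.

With common denominator 2^6 = 64: Σ 2^(−ℓᵢ) = 8/64 + 4/64 + 4/64 + 8/64 + 8/64 + 4/64 + 1/64 + 8/64 + 4/64 = 49/64 = 0.765625.

0.765625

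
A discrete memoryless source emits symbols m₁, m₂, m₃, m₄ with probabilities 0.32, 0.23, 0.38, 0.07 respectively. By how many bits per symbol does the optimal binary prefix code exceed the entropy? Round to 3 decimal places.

Entropy H = −Σ p log₂ p ≈ 1.8127 bits.
Huffman merges: 7/100+23/100→3/10; 3/10+8/25→31/50; 19/50+31/50→1. L = 48/25 ≈ 1.9200.
L − H = 1.9200 − 1.8127 = 0.107 bits.

0.107 bits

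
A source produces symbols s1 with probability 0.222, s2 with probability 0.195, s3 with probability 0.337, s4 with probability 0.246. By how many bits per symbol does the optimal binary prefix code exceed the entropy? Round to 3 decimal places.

0.032 bits

Entropy H = −Σ p log₂ p ≈ 1.9685 bits.
Huffman merges: 39/200+111/500→417/1000; 123/500+337/1000→583/1000; 417/1000+583/1000→1. L = 2 ≈ 2.0000.
L − H = 2.0000 − 1.9685 = 0.032 bits.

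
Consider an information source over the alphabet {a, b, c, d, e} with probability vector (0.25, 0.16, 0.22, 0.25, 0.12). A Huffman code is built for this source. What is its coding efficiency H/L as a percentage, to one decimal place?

99.6%

Entropy H = −Σ p log₂ p ≈ 2.2707 bits.
Huffman merges: 3/25+4/25→7/25; 11/50+1/4→47/100; 1/4+7/25→53/100; 47/100+53/100→1. L = 57/25 ≈ 2.2800.
Efficiency = H/L = 2.2707/2.2800 = 99.6%.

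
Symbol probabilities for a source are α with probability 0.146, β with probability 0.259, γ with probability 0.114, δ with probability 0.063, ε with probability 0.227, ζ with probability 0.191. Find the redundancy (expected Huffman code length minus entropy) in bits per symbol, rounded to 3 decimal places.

0.040 bits

Entropy H = −Σ p log₂ p ≈ 2.4603 bits.
Huffman merges: 63/1000+57/500→177/1000; 73/500+177/1000→323/1000; 191/1000+227/1000→209/500; 259/1000+323/1000→291/500; 209/500+291/500→1. L = 5/2 ≈ 2.5000.
L − H = 2.5000 − 2.4603 = 0.040 bits.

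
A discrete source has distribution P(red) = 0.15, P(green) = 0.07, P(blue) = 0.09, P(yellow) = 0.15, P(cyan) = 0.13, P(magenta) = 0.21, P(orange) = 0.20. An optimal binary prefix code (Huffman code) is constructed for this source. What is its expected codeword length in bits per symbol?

2.75 bits/symbol

Repeatedly combine the two least-probable nodes; the expected code length is the sum of the merged weights.
merge 7/100 + 9/100 → 4/25
merge 13/100 + 3/20 → 7/25
merge 3/20 + 4/25 → 31/100
merge 1/5 + 21/100 → 41/100
merge 7/25 + 31/100 → 59/100
merge 41/100 + 59/100 → 1
L = 4/25 + 7/25 + 31/100 + 41/100 + 59/100 + 1 = 11/4 = 2.75 bits/symbol.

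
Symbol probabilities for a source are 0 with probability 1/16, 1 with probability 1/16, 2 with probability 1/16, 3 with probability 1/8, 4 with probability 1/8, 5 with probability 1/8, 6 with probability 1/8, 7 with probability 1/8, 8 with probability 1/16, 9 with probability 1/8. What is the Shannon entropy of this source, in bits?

3.25 bits

Each probability is a power of 1/2, so log₂(1/p) is an integer.
H = Σ p·log₂(1/p) = 1/16·4 + 1/16·4 + 1/16·4 + 1/8·3 + 1/8·3 + 1/8·3 + 1/8·3 + 1/8·3 + 1/16·4 + 1/8·3 = 3.25 bits.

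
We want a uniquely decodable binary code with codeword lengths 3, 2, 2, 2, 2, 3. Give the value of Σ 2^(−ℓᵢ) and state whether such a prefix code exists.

1.25; no

With common denominator 2^3 = 8: Σ 2^(−ℓᵢ) = 1/8 + 2/8 + 2/8 + 2/8 + 2/8 + 1/8 = 10/8 = 1.25.
Kraft's inequality requires Σ ≤ 1; here Σ = 1.25 > 1, so no such prefix code exists.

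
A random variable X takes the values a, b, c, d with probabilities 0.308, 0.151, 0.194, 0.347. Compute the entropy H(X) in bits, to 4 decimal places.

1.9240 bits

H = −Σ pᵢ log₂ pᵢ.
−0.308·log₂(0.308) = 0.5233
−0.151·log₂(0.151) = 0.4118
−0.194·log₂(0.194) = 0.4590
−0.347·log₂(0.347) = 0.5299
Sum ≈ 1.9240 → 1.9240 bits.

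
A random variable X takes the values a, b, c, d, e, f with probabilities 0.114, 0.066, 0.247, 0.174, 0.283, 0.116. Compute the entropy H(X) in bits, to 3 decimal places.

H = −Σ pᵢ log₂ pᵢ.
−0.114·log₂(0.114) = 0.3571
−0.066·log₂(0.066) = 0.2588
−0.247·log₂(0.247) = 0.4983
−0.174·log₂(0.174) = 0.4390
−0.283·log₂(0.283) = 0.5154
−0.116·log₂(0.116) = 0.3605
Sum ≈ 2.4291 → 2.429 bits.

2.429 bits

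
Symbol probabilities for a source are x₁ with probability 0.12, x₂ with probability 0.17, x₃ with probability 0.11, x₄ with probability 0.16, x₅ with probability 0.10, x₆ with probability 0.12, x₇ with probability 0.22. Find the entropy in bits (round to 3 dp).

2.755 bits

H = −Σ pᵢ log₂ pᵢ.
−0.12·log₂(0.12) = 0.3671
−0.17·log₂(0.17) = 0.4346
−0.11·log₂(0.11) = 0.3503
−0.16·log₂(0.16) = 0.4230
−0.10·log₂(0.10) = 0.3322
−0.12·log₂(0.12) = 0.3671
−0.22·log₂(0.22) = 0.4806
Sum ≈ 2.7548 → 2.755 bits.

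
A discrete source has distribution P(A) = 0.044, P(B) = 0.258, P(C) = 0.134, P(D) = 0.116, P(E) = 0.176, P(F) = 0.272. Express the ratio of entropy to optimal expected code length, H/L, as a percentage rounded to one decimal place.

Entropy H = −Σ p log₂ p ≈ 2.4036 bits.
Huffman merges: 11/250+29/250→4/25; 67/500+4/25→147/500; 22/125+129/500→217/500; 34/125+147/500→283/500; 217/500+283/500→1. L = 1227/500 ≈ 2.4540.
Efficiency = H/L = 2.4036/2.4540 = 97.9%.

97.9%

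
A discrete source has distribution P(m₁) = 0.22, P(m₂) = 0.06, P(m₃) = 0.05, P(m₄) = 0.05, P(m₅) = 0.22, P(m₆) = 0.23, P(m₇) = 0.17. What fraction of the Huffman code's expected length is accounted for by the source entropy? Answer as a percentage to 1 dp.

Entropy H = −Σ p log₂ p ≈ 2.5591 bits.
Huffman merges: 1/20+1/20→1/10; 3/50+1/10→4/25; 4/25+17/100→33/100; 11/50+11/50→11/25; 23/100+33/100→14/25; 11/25+14/25→1. L = 259/100 ≈ 2.5900.
Efficiency = H/L = 2.5591/2.5900 = 98.8%.

98.8%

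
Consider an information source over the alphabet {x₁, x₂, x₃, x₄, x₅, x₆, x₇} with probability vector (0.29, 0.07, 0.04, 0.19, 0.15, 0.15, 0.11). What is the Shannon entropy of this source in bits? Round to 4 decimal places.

H = −Σ pᵢ log₂ pᵢ.
−0.29·log₂(0.29) = 0.5179
−0.07·log₂(0.07) = 0.2686
−0.04·log₂(0.04) = 0.1858
−0.19·log₂(0.19) = 0.4552
−0.15·log₂(0.15) = 0.4105
−0.15·log₂(0.15) = 0.4105
−0.11·log₂(0.11) = 0.3503
Sum ≈ 2.5988 → 2.5988 bits.

2.5988 bits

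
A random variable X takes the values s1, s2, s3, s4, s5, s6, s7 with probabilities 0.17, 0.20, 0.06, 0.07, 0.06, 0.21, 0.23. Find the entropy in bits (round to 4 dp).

2.6151 bits

H = −Σ pᵢ log₂ pᵢ.
−0.17·log₂(0.17) = 0.4346
−0.20·log₂(0.20) = 0.4644
−0.06·log₂(0.06) = 0.2435
−0.07·log₂(0.07) = 0.2686
−0.06·log₂(0.06) = 0.2435
−0.21·log₂(0.21) = 0.4728
−0.23·log₂(0.23) = 0.4877
Sum ≈ 2.6151 → 2.6151 bits.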